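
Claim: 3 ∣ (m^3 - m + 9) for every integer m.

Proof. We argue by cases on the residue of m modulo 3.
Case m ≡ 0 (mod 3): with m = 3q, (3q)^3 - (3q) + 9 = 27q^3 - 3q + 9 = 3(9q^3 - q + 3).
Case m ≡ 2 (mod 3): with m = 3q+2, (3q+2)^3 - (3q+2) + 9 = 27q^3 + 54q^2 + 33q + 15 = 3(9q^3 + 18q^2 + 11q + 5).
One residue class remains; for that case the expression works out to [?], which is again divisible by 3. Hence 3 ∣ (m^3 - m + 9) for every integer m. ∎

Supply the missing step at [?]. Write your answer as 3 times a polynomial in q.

3(9q^3 + 9q^2 + 2q + 3)

The residues treated are {0, 2}, so the missing case is m ≡ 1 (mod 3); write m = 3q+1.
Then (3q+1)^3 - (3q+1) + 9 = 27q^3 + 27q^2 + 6q + 9 = 3(9q^3 + 9q^2 + 2q + 3).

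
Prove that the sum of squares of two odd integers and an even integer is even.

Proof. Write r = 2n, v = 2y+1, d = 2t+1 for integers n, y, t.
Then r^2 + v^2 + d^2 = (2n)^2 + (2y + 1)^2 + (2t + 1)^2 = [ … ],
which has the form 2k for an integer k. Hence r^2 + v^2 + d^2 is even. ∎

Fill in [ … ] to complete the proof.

(2n)^2 + (2y + 1)^2 + (2t + 1)^2 = 4n^2 + 4t^2 + 4t + 4y^2 + 4y + 2
= 2(2n^2 + 2t^2 + 2t + 2y^2 + 2y + 1).
Since 2n^2 + 2t^2 + 2t + 2y^2 + 2y + 1 is an integer, the sum of squares is of the form 2k for an integer k.

2(2n^2 + 2t^2 + 2t + 2y^2 + 2y + 1)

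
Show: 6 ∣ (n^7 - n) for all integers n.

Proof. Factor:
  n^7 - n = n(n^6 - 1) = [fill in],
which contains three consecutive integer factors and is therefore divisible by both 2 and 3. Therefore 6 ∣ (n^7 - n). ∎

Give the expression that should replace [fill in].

n^6 - 1 = (n^2 - 1)(n^4 + n^2 + 1), and n^2 - 1 = (n-1)(n+1).
So n(n^6 - 1) = (n - 1)n(n + 1)(n^4 + n^2 + 1).

(n - 1)n(n + 1)(n^4 + n^2 + 1)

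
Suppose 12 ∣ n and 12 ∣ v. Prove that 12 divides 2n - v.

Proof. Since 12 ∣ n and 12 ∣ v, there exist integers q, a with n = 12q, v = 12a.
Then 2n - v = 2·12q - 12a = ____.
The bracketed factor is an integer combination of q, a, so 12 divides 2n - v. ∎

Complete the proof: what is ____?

Each term has a factor of 12: 2·12q - 12a = 12·(-a + 2q).
Since -a + 2q is an integer, 12 ∣ (2n - v).

12(-a + 2q)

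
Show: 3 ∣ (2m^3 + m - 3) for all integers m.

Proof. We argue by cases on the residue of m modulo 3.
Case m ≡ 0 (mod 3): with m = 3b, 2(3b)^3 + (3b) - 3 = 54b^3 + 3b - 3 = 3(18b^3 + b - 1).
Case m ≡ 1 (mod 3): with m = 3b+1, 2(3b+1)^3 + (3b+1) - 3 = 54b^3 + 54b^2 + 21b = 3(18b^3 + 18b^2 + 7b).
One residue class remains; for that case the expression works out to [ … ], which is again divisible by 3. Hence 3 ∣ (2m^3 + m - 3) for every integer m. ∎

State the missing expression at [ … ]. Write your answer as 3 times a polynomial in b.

The residues treated are {0, 1}, so the missing case is m ≡ 2 (mod 3); write m = 3b+2.
Then 2(3b+2)^3 + (3b+2) - 3 = 54b^3 + 108b^2 + 75b + 15 = 3(18b^3 + 36b^2 + 25b + 5).

3(18b^3 + 36b^2 + 25b + 5)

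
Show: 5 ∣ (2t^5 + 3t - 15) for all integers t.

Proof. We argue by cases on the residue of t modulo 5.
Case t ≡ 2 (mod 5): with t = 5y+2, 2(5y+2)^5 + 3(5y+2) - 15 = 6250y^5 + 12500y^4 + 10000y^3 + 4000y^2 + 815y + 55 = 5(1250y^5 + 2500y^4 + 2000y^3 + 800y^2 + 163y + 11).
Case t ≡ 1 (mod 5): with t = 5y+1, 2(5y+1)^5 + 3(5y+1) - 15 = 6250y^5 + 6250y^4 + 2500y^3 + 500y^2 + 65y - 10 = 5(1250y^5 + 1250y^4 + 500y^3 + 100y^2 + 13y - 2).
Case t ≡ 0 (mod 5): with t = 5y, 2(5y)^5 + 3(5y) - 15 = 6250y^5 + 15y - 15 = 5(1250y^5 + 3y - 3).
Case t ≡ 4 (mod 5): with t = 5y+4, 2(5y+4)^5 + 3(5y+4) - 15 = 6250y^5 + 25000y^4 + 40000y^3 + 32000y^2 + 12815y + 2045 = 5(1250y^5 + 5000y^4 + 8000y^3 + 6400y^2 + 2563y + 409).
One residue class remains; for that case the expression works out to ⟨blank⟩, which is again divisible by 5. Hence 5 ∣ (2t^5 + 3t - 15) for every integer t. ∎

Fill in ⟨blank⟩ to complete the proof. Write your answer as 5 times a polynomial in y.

5(1250y^5 + 3750y^4 + 4500y^3 + 2700y^2 + 813y + 96)

The residues treated are {2, 1, 0, 4}, so the missing case is t ≡ 3 (mod 5); write t = 5y+3.
Then 2(5y+3)^5 + 3(5y+3) - 15 = 6250y^5 + 18750y^4 + 22500y^3 + 13500y^2 + 4065y + 480 = 5(1250y^5 + 3750y^4 + 4500y^3 + 2700y^2 + 813y + 96).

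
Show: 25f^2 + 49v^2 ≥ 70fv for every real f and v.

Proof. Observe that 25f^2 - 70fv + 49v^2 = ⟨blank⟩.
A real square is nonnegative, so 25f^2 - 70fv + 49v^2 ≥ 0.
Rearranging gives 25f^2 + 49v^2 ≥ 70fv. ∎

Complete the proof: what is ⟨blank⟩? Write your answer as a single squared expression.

(5f - 7v)^2

The leading and trailing coefficients are 5^2 and 7^2, and 70 = 2·5·7, so the trinomial is (5f - 7v)^2.
Hence 25f^2 - 70fv + 49v^2 ≥ 0.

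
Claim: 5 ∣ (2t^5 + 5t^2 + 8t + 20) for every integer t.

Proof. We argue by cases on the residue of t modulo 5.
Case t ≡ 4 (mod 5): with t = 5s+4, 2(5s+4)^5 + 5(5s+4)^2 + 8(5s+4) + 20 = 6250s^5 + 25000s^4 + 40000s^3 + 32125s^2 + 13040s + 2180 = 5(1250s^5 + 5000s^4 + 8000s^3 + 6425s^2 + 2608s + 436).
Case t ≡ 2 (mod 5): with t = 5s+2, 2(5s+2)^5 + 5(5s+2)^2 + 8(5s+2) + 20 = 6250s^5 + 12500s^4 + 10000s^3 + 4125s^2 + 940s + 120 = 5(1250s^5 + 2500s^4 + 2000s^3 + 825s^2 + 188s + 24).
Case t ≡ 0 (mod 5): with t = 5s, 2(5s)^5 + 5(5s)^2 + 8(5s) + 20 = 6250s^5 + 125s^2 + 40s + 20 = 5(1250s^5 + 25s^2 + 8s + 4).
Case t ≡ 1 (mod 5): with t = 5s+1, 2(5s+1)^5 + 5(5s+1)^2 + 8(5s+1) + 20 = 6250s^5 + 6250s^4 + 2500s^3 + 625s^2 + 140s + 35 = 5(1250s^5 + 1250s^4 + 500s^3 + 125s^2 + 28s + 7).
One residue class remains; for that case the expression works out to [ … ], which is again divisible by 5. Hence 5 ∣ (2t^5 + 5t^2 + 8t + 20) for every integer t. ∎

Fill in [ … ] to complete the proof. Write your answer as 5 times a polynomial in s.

5(1250s^5 + 3750s^4 + 4500s^3 + 2725s^2 + 848s + 115)

The residues treated are {4, 2, 0, 1}, so the missing case is t ≡ 3 (mod 5); write t = 5s+3.
Then 2(5s+3)^5 + 5(5s+3)^2 + 8(5s+3) + 20 = 6250s^5 + 18750s^4 + 22500s^3 + 13625s^2 + 4240s + 575 = 5(1250s^5 + 3750s^4 + 4500s^3 + 2725s^2 + 848s + 115).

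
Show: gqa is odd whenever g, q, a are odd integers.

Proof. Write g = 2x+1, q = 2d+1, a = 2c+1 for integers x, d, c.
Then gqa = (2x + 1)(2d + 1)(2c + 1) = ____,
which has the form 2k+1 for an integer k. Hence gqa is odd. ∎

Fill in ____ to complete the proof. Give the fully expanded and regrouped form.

2(4cdx + 2cd + 2cx + c + 2dx + d + x) + 1

Expanding: (2x + 1)(2d + 1)(2c + 1) = 8cdx + 4cd + 4cx + 2c + 4dx + 2d + 2x + 1.
Every term except the constant is even, so this is 2(4cdx + 2cd + 2cx + c + 2dx + d + x) + 1,
and 4cdx + 2cd + 2cx + c + 2dx + d + x ∈ ℤ gives the required form.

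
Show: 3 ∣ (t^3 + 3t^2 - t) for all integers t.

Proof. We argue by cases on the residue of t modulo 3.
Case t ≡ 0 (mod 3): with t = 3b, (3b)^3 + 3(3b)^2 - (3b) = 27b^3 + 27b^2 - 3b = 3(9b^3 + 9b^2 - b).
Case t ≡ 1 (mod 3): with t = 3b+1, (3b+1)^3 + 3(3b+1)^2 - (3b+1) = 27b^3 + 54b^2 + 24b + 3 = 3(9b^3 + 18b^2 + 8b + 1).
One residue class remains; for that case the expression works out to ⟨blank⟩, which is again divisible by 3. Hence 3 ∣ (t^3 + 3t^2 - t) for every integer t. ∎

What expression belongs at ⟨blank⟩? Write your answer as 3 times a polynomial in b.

The residues treated are {0, 1}, so the missing case is t ≡ 2 (mod 3); write t = 3b+2.
Then (3b+2)^3 + 3(3b+2)^2 - (3b+2) = 27b^3 + 81b^2 + 69b + 18 = 3(9b^3 + 27b^2 + 23b + 6).

3(9b^3 + 27b^2 + 23b + 6)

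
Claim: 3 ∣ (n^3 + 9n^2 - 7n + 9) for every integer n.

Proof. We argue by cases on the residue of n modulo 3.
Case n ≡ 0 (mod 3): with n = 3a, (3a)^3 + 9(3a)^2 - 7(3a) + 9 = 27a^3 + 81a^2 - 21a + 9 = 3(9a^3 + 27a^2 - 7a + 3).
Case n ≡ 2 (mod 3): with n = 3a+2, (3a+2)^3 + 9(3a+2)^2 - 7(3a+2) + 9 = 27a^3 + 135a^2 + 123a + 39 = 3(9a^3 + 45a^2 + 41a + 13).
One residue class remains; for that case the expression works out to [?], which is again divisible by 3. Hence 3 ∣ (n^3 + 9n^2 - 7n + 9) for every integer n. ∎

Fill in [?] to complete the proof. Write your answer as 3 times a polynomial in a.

3(9a^3 + 36a^2 + 14a + 4)

The residues treated are {0, 2}, so the missing case is n ≡ 1 (mod 3); write n = 3a+1.
Then (3a+1)^3 + 9(3a+1)^2 - 7(3a+1) + 9 = 27a^3 + 108a^2 + 42a + 12 = 3(9a^3 + 36a^2 + 14a + 4).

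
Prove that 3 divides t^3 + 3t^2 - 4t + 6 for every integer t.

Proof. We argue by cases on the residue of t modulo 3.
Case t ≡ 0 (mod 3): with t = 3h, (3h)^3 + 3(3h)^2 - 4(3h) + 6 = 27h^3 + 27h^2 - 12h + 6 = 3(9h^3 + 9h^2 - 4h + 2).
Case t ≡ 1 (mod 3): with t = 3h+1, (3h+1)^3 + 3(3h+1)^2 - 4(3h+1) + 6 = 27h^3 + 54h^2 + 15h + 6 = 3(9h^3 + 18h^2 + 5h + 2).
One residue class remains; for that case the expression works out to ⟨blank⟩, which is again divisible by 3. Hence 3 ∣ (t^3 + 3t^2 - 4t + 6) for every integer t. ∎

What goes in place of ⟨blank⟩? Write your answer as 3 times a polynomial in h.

3(9h^3 + 27h^2 + 20h + 6)

The residues treated are {0, 1}, so the missing case is t ≡ 2 (mod 3); write t = 3h+2.
Then (3h+2)^3 + 3(3h+2)^2 - 4(3h+2) + 6 = 27h^3 + 81h^2 + 60h + 18 = 3(9h^3 + 27h^2 + 20h + 6).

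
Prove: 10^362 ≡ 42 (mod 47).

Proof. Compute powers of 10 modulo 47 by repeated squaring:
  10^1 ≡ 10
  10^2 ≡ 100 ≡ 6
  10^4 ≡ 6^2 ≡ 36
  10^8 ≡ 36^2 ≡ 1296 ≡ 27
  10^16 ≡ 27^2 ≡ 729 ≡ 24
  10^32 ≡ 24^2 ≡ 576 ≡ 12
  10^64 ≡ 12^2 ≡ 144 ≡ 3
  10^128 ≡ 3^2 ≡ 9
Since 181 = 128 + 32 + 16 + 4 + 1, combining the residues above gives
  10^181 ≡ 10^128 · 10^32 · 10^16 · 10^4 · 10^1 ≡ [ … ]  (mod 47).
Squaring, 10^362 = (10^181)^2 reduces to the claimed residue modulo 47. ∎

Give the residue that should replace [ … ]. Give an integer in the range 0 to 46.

10^128 · 10^32 · 10^16 · 10^4 · 10^1 ≡ 9 · 12 · 24 · 36 · 10 = 933120.
933120 mod 47 = 29, so 10^181 ≡ 29 (mod 47).

29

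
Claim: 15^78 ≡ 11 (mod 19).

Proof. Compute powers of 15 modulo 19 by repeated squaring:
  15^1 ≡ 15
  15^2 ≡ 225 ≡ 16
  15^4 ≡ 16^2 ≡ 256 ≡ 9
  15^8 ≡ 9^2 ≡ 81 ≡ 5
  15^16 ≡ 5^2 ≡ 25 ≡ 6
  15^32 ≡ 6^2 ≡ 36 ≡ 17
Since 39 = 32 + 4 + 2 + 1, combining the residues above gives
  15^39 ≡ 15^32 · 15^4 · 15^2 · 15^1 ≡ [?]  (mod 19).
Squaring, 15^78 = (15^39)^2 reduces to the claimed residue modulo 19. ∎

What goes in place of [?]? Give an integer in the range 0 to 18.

Multiply the listed residues: 17 · 9 · 16 · 15 = 153 → 2448 → 36720.
Reducing modulo 19: 36720 = 1932·19 + 12, so 15^39 ≡ 12.

12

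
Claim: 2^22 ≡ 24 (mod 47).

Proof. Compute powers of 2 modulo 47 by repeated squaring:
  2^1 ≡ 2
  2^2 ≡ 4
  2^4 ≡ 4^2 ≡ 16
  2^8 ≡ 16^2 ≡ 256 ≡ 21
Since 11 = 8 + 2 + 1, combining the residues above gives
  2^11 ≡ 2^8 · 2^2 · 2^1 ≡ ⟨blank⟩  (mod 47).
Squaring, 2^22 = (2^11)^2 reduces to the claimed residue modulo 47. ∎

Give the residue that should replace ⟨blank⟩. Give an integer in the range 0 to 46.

Multiply the listed residues: 21 · 4 · 2 = 84 → 168.
Reducing modulo 47: 168 = 3·47 + 27, so 2^11 ≡ 27.

27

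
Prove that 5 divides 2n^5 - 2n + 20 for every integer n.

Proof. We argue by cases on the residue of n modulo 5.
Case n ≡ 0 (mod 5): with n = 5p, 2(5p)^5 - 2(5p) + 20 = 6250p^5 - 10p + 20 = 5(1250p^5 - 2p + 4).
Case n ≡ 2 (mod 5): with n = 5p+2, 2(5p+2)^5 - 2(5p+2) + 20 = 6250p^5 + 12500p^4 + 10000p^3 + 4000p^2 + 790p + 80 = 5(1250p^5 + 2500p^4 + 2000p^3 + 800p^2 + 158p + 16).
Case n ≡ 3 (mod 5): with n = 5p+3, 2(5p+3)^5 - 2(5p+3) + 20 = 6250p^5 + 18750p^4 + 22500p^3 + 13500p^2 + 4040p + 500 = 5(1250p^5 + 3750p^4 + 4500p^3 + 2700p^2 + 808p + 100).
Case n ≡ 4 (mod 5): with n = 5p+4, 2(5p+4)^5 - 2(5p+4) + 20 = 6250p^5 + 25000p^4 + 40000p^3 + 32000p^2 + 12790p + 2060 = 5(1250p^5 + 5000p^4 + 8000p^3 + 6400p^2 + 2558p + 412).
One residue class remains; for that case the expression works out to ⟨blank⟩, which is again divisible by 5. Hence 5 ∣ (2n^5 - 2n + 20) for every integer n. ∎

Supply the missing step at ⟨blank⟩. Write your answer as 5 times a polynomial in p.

5(1250p^5 + 1250p^4 + 500p^3 + 100p^2 + 8p + 4)

Only n ≡ 1 (mod 5) is unaccounted for. Put n = 5p+1:
2(5p+1)^5 - 2(5p+1) + 20 expands to 6250p^5 + 6250p^4 + 2500p^3 + 500p^2 + 40p + 20,
and factoring out 5 leaves 5(1250p^5 + 1250p^4 + 500p^3 + 100p^2 + 8p + 4).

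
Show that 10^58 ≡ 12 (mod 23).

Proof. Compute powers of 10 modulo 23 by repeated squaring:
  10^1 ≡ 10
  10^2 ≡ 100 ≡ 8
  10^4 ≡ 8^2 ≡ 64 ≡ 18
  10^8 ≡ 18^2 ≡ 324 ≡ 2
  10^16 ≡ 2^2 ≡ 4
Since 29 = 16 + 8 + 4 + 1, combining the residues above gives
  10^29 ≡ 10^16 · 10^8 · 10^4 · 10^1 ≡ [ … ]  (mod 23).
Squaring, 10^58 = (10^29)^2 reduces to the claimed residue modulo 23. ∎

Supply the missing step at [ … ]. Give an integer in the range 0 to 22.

14

Multiply the listed residues: 4 · 2 · 18 · 10 = 8 → 144 → 1440.
Reducing modulo 23: 1440 = 62·23 + 14, so 10^29 ≡ 14.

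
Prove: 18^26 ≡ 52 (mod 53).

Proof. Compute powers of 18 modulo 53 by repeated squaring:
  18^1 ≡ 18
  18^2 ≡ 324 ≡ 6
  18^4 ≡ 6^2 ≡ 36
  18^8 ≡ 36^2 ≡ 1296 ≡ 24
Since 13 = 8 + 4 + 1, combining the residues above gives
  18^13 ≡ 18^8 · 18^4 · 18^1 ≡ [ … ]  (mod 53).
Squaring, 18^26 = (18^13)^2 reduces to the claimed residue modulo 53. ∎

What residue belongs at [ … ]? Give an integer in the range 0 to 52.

23

18^8 · 18^4 · 18^1 ≡ 24 · 36 · 18 = 15552.
15552 mod 53 = 23, so 18^13 ≡ 23 (mod 53).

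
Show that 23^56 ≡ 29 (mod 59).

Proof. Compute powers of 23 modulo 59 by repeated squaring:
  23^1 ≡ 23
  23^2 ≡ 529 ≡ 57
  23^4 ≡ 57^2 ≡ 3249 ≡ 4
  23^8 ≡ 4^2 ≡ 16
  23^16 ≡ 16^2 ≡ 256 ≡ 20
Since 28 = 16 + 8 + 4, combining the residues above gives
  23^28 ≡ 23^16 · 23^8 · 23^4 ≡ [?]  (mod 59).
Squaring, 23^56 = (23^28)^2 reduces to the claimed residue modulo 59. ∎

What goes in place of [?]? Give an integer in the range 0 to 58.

41

23^16 · 23^8 · 23^4 ≡ 20 · 16 · 4 = 1280.
1280 mod 59 = 41, so 23^28 ≡ 41 (mod 59).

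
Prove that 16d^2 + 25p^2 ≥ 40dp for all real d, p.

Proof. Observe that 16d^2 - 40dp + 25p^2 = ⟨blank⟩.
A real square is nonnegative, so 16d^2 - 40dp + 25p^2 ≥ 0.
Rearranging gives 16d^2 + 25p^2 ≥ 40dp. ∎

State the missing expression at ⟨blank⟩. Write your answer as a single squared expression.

(4d - 5p)^2

16d^2 - 40dp + 25p^2 is a perfect-square trinomial: the outer terms are (4d)^2 and (5p)^2, and the cross term is -2·4d·5p.
So 16d^2 - 40dp + 25p^2 = (4d - 5p)^2 ≥ 0.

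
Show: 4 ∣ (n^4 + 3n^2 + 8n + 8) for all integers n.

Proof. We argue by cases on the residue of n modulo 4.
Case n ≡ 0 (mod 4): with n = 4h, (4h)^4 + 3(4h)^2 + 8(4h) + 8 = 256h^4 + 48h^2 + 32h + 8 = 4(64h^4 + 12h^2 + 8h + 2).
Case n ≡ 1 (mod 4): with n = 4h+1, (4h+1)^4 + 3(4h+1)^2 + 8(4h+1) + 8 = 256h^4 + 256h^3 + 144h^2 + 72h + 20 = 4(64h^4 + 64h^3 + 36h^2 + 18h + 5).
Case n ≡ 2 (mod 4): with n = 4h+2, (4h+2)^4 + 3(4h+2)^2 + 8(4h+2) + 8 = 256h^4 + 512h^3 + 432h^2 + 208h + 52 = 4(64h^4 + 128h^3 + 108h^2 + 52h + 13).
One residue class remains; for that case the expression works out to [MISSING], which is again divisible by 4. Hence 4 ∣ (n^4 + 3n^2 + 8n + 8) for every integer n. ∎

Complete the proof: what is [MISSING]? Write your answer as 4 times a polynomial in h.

Only n ≡ 3 (mod 4) is unaccounted for. Put n = 4h+3:
(4h+3)^4 + 3(4h+3)^2 + 8(4h+3) + 8 expands to 256h^4 + 768h^3 + 912h^2 + 536h + 140,
and factoring out 4 leaves 4(64h^4 + 192h^3 + 228h^2 + 134h + 35).

4(64h^4 + 192h^3 + 228h^2 + 134h + 35)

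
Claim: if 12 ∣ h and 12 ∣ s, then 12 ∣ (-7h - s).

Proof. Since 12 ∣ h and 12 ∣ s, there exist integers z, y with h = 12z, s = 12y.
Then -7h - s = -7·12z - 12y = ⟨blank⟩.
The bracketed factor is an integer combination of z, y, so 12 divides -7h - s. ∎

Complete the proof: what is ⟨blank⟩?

12(-y - 7z)

Each term has a factor of 12: -7·12z - 12y = 12·(-y - 7z).
Since -y - 7z is an integer, 12 ∣ (-7h - s).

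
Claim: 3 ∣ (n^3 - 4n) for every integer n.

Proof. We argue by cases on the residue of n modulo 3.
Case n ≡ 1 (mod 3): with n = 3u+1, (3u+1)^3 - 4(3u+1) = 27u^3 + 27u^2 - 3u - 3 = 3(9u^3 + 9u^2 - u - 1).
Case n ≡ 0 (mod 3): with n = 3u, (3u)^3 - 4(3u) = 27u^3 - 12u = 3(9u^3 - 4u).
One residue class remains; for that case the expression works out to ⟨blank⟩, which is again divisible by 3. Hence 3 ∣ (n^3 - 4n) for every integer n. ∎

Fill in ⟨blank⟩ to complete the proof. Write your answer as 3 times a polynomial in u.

Only n ≡ 2 (mod 3) is unaccounted for. Put n = 3u+2:
(3u+2)^3 - 4(3u+2) expands to 27u^3 + 54u^2 + 24u,
and factoring out 3 leaves 3(9u^3 + 18u^2 + 8u).

3(9u^3 + 18u^2 + 8u)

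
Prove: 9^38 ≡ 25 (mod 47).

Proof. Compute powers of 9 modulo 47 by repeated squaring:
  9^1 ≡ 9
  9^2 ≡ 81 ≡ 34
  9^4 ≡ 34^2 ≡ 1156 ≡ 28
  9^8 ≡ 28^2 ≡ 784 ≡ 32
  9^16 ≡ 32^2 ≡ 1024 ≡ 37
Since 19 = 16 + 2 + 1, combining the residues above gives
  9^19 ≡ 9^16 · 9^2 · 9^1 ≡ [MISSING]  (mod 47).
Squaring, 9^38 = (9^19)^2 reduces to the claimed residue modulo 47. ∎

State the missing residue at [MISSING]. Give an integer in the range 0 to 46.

42

9^16 · 9^2 · 9^1 ≡ 37 · 34 · 9 = 11322.
11322 mod 47 = 42, so 9^19 ≡ 42 (mod 47).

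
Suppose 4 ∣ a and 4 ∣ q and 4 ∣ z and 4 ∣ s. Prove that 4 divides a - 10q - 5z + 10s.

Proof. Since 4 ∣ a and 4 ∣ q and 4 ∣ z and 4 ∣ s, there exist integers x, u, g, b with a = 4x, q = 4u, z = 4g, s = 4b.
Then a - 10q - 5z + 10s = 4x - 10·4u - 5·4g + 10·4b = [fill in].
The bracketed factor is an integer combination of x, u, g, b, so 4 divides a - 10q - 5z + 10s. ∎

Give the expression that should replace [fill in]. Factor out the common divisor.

4(10b - 5g - 10u + x)

Pull the common 4 out of every term: 4x - 10·4u - 5·4g + 10·4b = 4(10b - 5g - 10u + x).
10b - 5g - 10u + x is an integer, which exhibits the divisibility.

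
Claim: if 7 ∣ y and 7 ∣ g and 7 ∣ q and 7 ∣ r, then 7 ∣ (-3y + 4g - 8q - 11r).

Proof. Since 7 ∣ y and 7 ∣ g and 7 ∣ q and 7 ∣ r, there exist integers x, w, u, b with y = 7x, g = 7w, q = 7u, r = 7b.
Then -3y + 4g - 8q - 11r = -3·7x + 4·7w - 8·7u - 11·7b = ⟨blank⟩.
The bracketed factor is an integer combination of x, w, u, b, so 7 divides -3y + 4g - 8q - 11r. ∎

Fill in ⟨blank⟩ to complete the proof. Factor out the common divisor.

Pull the common 7 out of every term: -3·7x + 4·7w - 8·7u - 11·7b = 7(-11b - 8u + 4w - 3x).
-11b - 8u + 4w - 3x is an integer, which exhibits the divisibility.

7(-11b - 8u + 4w - 3x)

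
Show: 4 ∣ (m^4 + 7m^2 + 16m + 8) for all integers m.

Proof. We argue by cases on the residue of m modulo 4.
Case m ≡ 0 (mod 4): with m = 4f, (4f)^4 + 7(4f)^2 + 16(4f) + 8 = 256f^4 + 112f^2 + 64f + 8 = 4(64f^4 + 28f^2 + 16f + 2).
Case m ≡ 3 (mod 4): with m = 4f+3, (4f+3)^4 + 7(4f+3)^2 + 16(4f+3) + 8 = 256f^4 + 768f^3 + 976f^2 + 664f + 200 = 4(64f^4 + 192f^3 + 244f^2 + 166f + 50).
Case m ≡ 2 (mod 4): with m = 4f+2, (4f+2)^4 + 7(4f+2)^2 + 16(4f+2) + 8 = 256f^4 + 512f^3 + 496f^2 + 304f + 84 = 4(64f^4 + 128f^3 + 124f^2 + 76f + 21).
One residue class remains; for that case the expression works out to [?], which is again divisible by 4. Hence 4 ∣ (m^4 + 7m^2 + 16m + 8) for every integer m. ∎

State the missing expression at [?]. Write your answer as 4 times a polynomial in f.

The residues treated are {0, 3, 2}, so the missing case is m ≡ 1 (mod 4); write m = 4f+1.
Then (4f+1)^4 + 7(4f+1)^2 + 16(4f+1) + 8 = 256f^4 + 256f^3 + 208f^2 + 136f + 32 = 4(64f^4 + 64f^3 + 52f^2 + 34f + 8).

4(64f^4 + 64f^3 + 52f^2 + 34f + 8)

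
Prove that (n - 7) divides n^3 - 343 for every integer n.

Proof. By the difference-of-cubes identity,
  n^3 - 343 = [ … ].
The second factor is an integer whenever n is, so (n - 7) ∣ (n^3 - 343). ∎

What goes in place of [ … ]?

a^3 - b^3 = (a - b)(a^2 + ab + b^2). With a = n, b = 7:
n^3 - 343 = (n - 7)(n^2 + 7n + 49).

(n - 7)(n^2 + 7n + 49)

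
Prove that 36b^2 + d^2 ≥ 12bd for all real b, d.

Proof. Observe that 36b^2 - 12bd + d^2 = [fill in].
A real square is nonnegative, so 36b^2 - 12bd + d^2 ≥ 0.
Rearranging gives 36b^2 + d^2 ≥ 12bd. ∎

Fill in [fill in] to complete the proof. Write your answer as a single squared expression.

(6b - d)^2

36b^2 - 12bd + d^2 is a perfect-square trinomial: the outer terms are (6b)^2 and (d)^2, and the cross term is -2·6b·d.
So 36b^2 - 12bd + d^2 = (6b - d)^2 ≥ 0.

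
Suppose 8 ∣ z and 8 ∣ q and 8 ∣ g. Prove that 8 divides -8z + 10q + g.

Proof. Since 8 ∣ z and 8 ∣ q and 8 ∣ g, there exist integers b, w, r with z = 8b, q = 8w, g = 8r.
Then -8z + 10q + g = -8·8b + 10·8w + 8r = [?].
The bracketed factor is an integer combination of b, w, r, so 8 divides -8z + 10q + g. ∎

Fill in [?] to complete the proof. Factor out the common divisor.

8(-8b + r + 10w)

Each term has a factor of 8: -8·8b + 10·8w + 8r = 8·(-8b + r + 10w).
Since -8b + r + 10w is an integer, 8 ∣ (-8z + 10q + g).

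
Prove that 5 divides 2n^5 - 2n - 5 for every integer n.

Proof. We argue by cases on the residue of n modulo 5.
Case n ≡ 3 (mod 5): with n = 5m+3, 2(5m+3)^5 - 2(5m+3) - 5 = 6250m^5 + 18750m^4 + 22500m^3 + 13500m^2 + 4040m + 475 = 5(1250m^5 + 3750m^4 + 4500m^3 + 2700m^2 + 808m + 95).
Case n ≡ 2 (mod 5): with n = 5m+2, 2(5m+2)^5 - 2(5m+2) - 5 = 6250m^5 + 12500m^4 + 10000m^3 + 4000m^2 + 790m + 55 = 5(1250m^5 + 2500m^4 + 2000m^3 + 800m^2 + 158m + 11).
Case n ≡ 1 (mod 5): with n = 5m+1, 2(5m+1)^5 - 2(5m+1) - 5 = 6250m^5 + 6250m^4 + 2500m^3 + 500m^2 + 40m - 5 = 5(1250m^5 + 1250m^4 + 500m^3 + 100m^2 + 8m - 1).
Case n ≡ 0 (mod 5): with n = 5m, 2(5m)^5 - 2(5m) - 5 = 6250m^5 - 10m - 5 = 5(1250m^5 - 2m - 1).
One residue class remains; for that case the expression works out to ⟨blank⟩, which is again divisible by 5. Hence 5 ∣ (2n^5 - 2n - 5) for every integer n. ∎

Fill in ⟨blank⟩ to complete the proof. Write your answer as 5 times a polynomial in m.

The residues treated are {3, 2, 1, 0}, so the missing case is n ≡ 4 (mod 5); write n = 5m+4.
Then 2(5m+4)^5 - 2(5m+4) - 5 = 6250m^5 + 25000m^4 + 40000m^3 + 32000m^2 + 12790m + 2035 = 5(1250m^5 + 5000m^4 + 8000m^3 + 6400m^2 + 2558m + 407).

5(1250m^5 + 5000m^4 + 8000m^3 + 6400m^2 + 2558m + 407)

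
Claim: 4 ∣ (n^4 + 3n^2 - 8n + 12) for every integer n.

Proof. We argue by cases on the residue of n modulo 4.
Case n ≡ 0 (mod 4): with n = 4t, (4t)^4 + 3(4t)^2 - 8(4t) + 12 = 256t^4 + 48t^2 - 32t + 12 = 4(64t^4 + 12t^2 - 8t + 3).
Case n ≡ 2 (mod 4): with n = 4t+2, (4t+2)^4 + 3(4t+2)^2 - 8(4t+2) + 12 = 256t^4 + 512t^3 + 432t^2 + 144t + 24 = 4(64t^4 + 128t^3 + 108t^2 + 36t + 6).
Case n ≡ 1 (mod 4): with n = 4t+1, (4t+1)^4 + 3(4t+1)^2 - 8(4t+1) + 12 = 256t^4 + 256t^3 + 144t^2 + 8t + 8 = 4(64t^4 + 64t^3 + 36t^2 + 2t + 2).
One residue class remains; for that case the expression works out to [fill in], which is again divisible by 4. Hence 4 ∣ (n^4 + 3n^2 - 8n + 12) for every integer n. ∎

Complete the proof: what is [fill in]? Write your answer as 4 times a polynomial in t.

Only n ≡ 3 (mod 4) is unaccounted for. Put n = 4t+3:
(4t+3)^4 + 3(4t+3)^2 - 8(4t+3) + 12 expands to 256t^4 + 768t^3 + 912t^2 + 472t + 96,
and factoring out 4 leaves 4(64t^4 + 192t^3 + 228t^2 + 118t + 24).

4(64t^4 + 192t^3 + 228t^2 + 118t + 24)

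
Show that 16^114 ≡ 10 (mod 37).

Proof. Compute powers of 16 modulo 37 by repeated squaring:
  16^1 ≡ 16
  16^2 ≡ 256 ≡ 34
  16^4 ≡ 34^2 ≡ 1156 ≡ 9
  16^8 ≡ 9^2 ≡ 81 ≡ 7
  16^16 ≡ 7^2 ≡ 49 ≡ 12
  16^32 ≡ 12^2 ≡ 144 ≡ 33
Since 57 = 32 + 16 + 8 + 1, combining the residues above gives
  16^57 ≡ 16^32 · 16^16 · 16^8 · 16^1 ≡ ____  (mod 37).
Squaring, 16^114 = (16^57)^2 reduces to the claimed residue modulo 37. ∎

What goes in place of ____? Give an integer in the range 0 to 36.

26

16^32 · 16^16 · 16^8 · 16^1 ≡ 33 · 12 · 7 · 16 = 44352.
44352 mod 37 = 26, so 16^57 ≡ 26 (mod 37).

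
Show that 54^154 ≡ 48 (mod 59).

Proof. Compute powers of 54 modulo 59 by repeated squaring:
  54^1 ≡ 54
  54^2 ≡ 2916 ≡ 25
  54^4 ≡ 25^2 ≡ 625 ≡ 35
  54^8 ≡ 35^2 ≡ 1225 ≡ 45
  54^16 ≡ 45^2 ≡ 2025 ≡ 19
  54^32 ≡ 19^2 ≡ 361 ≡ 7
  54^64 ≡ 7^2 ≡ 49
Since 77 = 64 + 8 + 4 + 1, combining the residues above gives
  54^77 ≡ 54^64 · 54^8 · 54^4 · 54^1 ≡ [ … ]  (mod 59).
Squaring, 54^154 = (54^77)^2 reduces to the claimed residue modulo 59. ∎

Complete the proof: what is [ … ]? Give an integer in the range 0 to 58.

Multiply the listed residues: 49 · 45 · 35 · 54 = 2205 → 77175 → 4167450.
Reducing modulo 59: 4167450 = 70634·59 + 44, so 54^77 ≡ 44.

44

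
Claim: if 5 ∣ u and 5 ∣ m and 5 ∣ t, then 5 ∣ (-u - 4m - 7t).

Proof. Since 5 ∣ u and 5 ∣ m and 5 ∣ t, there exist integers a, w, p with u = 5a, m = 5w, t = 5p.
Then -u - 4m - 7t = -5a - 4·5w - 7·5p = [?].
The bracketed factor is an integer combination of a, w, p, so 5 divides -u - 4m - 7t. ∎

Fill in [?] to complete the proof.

Each term has a factor of 5: -5a - 4·5w - 7·5p = 5·(-a - 7p - 4w).
Since -a - 7p - 4w is an integer, 5 ∣ (-u - 4m - 7t).

5(-a - 7p - 4w)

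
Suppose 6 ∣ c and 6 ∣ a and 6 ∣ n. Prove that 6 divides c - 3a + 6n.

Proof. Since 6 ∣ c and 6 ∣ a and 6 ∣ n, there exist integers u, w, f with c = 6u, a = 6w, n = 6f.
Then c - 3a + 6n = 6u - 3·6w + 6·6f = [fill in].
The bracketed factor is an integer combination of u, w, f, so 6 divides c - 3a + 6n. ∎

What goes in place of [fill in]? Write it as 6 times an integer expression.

Each term has a factor of 6: 6u - 3·6w + 6·6f = 6·(6f + u - 3w).
Since 6f + u - 3w is an integer, 6 ∣ (c - 3a + 6n).

6(6f + u - 3w)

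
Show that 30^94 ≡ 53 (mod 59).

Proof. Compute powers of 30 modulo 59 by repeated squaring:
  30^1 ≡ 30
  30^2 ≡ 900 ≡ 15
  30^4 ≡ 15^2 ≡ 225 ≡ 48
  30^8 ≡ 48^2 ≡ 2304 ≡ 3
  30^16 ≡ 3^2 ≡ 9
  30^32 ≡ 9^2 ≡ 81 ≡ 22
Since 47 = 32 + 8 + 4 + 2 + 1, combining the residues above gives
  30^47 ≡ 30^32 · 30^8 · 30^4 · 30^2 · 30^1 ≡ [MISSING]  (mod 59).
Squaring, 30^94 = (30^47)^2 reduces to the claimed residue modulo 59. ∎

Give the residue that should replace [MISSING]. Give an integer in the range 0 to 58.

42

30^32 · 30^8 · 30^4 · 30^2 · 30^1 ≡ 22 · 3 · 48 · 15 · 30 = 1425600.
1425600 mod 59 = 42, so 30^47 ≡ 42 (mod 59).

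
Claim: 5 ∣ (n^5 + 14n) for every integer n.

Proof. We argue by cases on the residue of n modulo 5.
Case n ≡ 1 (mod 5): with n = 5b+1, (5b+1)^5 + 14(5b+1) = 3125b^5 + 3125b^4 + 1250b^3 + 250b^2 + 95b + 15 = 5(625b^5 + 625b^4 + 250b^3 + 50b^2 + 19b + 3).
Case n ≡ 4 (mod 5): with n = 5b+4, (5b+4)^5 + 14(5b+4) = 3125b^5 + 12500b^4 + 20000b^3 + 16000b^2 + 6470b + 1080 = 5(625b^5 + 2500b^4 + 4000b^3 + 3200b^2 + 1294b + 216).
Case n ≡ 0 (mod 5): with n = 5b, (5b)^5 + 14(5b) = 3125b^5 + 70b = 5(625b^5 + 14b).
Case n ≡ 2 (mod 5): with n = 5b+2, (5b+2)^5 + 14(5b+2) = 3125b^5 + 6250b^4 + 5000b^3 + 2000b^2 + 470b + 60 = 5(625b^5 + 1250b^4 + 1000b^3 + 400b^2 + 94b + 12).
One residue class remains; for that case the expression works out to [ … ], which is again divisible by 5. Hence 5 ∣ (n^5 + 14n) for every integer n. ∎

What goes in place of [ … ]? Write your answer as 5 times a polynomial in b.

5(625b^5 + 1875b^4 + 2250b^3 + 1350b^2 + 419b + 57)

The residues treated are {1, 4, 0, 2}, so the missing case is n ≡ 3 (mod 5); write n = 5b+3.
Then (5b+3)^5 + 14(5b+3) = 3125b^5 + 9375b^4 + 11250b^3 + 6750b^2 + 2095b + 285 = 5(625b^5 + 1875b^4 + 2250b^3 + 1350b^2 + 419b + 57).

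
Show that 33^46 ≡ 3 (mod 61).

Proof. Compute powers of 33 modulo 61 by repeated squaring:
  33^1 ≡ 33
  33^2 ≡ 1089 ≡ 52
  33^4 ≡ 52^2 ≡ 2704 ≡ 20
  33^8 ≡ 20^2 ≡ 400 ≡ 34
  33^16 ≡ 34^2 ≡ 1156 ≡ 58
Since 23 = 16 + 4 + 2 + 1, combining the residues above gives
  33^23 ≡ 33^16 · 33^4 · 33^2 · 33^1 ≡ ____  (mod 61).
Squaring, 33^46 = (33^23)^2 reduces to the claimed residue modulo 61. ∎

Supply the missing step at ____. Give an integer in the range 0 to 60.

8

33^16 · 33^4 · 33^2 · 33^1 ≡ 58 · 20 · 52 · 33 = 1990560.
1990560 mod 61 = 8, so 33^23 ≡ 8 (mod 61).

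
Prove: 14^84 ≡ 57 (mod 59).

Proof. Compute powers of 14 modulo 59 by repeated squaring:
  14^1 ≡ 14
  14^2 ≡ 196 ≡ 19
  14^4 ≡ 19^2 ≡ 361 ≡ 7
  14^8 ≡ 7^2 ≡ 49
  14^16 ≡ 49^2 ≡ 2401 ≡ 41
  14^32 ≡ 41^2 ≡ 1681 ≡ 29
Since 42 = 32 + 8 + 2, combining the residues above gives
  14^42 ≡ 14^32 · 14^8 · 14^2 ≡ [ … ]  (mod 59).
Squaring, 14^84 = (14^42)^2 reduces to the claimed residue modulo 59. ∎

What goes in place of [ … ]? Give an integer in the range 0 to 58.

36

Multiply the listed residues: 29 · 49 · 19 = 1421 → 26999.
Reducing modulo 59: 26999 = 457·59 + 36, so 14^42 ≡ 36.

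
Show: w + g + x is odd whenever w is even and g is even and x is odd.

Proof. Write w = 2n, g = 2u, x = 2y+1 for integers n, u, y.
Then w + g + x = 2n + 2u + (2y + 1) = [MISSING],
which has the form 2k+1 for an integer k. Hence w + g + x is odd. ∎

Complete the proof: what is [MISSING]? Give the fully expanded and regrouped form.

Expanding: 2n + 2u + (2y + 1) = 2n + 2u + 2y + 1.
Every term except the constant is even, so this is 2(n + u + y) + 1,
and n + u + y ∈ ℤ gives the required form.

2(n + u + y) + 1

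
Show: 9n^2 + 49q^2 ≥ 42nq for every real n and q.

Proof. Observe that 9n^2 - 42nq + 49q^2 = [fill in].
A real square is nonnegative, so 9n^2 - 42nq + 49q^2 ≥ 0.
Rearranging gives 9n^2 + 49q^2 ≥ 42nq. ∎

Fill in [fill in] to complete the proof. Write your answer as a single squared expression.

9n^2 - 42nq + 49q^2 is a perfect-square trinomial: the outer terms are (3n)^2 and (7q)^2, and the cross term is -2·3n·7q.
So 9n^2 - 42nq + 49q^2 = (3n - 7q)^2 ≥ 0.

(3n - 7q)^2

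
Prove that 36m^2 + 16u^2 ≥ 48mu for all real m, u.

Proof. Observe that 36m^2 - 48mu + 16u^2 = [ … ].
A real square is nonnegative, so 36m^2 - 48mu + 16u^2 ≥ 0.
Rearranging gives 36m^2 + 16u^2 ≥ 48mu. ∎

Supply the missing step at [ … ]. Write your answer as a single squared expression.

The leading and trailing coefficients are 6^2 and 4^2, and 48 = 2·6·4, so the trinomial is (6m - 4u)^2.
Hence 36m^2 - 48mu + 16u^2 ≥ 0.

(6m - 4u)^2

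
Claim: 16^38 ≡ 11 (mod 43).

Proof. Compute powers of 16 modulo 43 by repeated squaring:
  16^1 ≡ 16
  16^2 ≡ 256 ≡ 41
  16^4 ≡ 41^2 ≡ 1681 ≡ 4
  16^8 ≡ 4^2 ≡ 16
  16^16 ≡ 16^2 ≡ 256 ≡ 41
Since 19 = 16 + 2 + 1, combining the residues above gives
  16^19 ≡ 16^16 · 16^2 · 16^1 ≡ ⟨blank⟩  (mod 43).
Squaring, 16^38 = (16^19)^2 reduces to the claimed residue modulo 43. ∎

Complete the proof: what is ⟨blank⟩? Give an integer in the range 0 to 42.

16^16 · 16^2 · 16^1 ≡ 41 · 41 · 16 = 26896.
26896 mod 43 = 21, so 16^19 ≡ 21 (mod 43).

21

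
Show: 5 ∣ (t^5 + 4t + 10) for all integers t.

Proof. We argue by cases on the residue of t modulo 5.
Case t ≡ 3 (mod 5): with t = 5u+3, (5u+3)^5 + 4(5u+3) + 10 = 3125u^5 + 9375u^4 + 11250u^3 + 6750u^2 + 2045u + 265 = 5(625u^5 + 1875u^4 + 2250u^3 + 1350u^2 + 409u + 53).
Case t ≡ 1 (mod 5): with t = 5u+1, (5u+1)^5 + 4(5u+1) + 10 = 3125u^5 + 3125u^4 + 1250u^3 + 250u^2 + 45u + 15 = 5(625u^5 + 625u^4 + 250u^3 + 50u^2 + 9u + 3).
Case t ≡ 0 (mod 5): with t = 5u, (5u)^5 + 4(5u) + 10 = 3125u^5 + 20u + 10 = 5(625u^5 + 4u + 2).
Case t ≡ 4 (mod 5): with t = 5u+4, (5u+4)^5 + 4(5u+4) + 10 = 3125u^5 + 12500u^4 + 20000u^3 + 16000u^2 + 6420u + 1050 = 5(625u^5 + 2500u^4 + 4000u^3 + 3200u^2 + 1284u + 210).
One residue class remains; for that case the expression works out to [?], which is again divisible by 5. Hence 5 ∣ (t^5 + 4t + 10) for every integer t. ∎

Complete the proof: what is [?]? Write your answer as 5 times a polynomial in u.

The residues treated are {3, 1, 0, 4}, so the missing case is t ≡ 2 (mod 5); write t = 5u+2.
Then (5u+2)^5 + 4(5u+2) + 10 = 3125u^5 + 6250u^4 + 5000u^3 + 2000u^2 + 420u + 50 = 5(625u^5 + 1250u^4 + 1000u^3 + 400u^2 + 84u + 10).

5(625u^5 + 1250u^4 + 1000u^3 + 400u^2 + 84u + 10)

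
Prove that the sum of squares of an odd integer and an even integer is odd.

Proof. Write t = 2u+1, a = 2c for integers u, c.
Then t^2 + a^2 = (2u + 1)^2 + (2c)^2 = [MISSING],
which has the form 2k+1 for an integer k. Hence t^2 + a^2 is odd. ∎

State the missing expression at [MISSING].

2(2c^2 + 2u^2 + 2u) + 1

(2u + 1)^2 + (2c)^2 = 4c^2 + 4u^2 + 4u + 1
= 2(2c^2 + 2u^2 + 2u) + 1.
Since 2c^2 + 2u^2 + 2u is an integer, the sum of squares is of the form 2k+1 for an integer k.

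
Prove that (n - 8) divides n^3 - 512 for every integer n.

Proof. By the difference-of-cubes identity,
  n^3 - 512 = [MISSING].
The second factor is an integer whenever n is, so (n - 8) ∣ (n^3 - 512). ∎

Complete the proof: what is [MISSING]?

Polynomial division of n^3 - 512 by n - 8 leaves remainder 0 and quotient n^2 + 8n + 64.
Hence n^3 - 512 = (n - 8)(n^2 + 8n + 64).

(n - 8)(n^2 + 8n + 64)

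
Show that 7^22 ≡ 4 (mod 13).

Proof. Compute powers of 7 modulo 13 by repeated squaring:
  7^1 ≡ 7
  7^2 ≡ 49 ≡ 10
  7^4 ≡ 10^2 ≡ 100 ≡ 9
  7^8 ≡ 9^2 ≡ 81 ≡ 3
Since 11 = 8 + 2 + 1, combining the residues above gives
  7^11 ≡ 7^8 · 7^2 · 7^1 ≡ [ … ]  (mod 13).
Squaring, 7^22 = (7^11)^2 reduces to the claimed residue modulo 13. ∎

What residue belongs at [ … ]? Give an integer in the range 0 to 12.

2

7^8 · 7^2 · 7^1 ≡ 3 · 10 · 7 = 210.
210 mod 13 = 2, so 7^11 ≡ 2 (mod 13).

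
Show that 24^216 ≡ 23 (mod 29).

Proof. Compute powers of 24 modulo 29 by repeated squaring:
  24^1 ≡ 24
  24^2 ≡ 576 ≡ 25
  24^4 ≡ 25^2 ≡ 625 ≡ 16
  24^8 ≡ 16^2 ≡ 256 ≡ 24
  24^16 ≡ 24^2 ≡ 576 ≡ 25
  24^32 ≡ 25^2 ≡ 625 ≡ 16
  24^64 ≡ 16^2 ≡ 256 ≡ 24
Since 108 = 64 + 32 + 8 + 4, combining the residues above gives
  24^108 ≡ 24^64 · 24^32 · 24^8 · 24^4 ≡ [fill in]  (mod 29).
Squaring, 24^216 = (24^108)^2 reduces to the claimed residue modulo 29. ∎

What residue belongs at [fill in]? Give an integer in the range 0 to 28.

Multiply the listed residues: 24 · 16 · 24 · 16 = 384 → 9216 → 147456.
Reducing modulo 29: 147456 = 5084·29 + 20, so 24^108 ≡ 20.

20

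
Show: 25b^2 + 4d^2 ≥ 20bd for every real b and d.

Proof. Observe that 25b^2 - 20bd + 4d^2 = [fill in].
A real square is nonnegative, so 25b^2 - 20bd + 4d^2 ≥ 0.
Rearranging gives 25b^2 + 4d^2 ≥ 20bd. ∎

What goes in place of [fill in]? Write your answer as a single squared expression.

(5b - 2d)^2

The leading and trailing coefficients are 5^2 and 2^2, and 20 = 2·5·2, so the trinomial is (5b - 2d)^2.
Hence 25b^2 - 20bd + 4d^2 ≥ 0.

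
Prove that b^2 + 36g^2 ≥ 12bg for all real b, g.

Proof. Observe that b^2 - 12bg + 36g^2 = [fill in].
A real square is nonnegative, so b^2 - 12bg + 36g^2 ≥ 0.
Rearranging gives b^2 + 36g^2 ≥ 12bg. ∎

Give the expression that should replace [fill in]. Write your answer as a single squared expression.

(b - 6g)^2

The leading and trailing coefficients are 1^2 and 6^2, and 12 = 2·1·6, so the trinomial is (b - 6g)^2.
Hence b^2 - 12bg + 36g^2 ≥ 0.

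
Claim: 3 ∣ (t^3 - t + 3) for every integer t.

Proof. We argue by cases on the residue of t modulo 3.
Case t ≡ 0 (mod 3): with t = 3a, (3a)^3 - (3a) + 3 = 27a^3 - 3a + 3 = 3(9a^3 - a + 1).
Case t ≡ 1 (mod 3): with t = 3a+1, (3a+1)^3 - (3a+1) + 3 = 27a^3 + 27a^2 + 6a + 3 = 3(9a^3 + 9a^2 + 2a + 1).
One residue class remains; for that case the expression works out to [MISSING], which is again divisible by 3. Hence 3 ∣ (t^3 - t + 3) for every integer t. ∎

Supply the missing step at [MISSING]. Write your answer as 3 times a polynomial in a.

3(9a^3 + 18a^2 + 11a + 3)

Only t ≡ 2 (mod 3) is unaccounted for. Put t = 3a+2:
(3a+2)^3 - (3a+2) + 3 expands to 27a^3 + 54a^2 + 33a + 9,
and factoring out 3 leaves 3(9a^3 + 18a^2 + 11a + 3).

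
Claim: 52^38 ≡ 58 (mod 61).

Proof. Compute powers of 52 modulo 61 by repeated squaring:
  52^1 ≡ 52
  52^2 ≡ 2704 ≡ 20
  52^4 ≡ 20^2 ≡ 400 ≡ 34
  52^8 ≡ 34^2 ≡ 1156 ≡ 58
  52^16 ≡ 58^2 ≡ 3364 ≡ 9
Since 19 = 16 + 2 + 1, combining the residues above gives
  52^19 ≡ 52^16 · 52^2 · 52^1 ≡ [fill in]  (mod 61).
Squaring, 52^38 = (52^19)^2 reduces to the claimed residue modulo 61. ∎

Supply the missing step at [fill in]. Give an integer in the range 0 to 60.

52^16 · 52^2 · 52^1 ≡ 9 · 20 · 52 = 9360.
9360 mod 61 = 27, so 52^19 ≡ 27 (mod 61).

27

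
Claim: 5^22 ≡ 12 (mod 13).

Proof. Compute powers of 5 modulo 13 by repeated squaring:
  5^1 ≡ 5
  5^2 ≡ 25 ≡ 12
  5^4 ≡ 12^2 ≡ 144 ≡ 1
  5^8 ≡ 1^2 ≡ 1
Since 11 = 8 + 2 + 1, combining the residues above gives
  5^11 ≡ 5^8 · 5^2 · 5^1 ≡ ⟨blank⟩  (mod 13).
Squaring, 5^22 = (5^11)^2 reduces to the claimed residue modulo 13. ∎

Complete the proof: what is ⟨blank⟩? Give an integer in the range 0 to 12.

5^8 · 5^2 · 5^1 ≡ 1 · 12 · 5 = 60.
60 mod 13 = 8, so 5^11 ≡ 8 (mod 13).

8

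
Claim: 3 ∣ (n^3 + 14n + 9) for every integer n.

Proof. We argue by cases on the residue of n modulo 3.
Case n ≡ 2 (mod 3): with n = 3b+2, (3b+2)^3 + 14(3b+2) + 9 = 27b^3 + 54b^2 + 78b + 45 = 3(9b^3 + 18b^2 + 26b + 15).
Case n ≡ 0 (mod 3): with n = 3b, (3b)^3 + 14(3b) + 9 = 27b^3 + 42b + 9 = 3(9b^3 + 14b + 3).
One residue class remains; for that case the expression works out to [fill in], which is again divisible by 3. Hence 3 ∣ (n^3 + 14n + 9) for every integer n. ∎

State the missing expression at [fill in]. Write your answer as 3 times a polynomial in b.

The residues treated are {2, 0}, so the missing case is n ≡ 1 (mod 3); write n = 3b+1.
Then (3b+1)^3 + 14(3b+1) + 9 = 27b^3 + 27b^2 + 51b + 24 = 3(9b^3 + 9b^2 + 17b + 8).

3(9b^3 + 9b^2 + 17b + 8)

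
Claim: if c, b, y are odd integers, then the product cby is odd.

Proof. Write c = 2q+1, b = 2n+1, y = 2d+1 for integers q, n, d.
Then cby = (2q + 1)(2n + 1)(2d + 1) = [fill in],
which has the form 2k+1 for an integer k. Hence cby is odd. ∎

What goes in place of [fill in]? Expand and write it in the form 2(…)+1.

(2q + 1)(2n + 1)(2d + 1) = 8dnq + 4dn + 4dq + 2d + 4nq + 2n + 2q + 1
= 2(4dnq + 2dn + 2dq + d + 2nq + n + q) + 1.
Since 4dnq + 2dn + 2dq + d + 2nq + n + q is an integer, the product is of the form 2k+1 for an integer k.

2(4dnq + 2dn + 2dq + d + 2nq + n + q) + 1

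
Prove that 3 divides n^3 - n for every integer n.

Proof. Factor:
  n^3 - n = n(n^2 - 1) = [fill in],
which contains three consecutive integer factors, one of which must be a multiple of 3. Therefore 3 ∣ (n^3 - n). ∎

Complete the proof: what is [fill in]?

n(n^2 - 1) = n(n - 1)(n + 1) = (n - 1)n(n + 1).
These three factors are consecutive integers, so their product is divisible by 3.

(n - 1)n(n + 1)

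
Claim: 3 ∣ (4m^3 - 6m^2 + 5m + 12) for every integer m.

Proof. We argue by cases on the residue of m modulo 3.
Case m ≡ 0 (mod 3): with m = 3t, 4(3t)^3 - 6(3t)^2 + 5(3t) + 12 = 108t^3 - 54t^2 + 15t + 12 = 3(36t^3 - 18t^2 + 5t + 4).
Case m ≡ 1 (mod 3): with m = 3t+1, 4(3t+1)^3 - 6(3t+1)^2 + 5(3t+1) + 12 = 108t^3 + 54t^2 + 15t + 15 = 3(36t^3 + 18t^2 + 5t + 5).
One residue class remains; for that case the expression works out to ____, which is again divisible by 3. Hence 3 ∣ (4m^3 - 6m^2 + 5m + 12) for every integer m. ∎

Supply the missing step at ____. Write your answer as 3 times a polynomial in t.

The residues treated are {0, 1}, so the missing case is m ≡ 2 (mod 3); write m = 3t+2.
Then 4(3t+2)^3 - 6(3t+2)^2 + 5(3t+2) + 12 = 108t^3 + 162t^2 + 87t + 30 = 3(36t^3 + 54t^2 + 29t + 10).

3(36t^3 + 54t^2 + 29t + 10)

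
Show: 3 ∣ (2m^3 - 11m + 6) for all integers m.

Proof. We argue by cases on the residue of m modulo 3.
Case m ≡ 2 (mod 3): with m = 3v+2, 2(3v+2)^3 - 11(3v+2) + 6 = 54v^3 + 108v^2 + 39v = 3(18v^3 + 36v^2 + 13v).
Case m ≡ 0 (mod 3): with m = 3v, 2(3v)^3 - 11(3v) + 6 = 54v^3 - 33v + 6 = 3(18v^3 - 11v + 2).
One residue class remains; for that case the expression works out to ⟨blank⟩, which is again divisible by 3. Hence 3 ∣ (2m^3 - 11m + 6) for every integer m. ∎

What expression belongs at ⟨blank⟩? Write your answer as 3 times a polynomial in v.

Only m ≡ 1 (mod 3) is unaccounted for. Put m = 3v+1:
2(3v+1)^3 - 11(3v+1) + 6 expands to 54v^3 + 54v^2 - 15v - 3,
and factoring out 3 leaves 3(18v^3 + 18v^2 - 5v - 1).

3(18v^3 + 18v^2 - 5v - 1)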